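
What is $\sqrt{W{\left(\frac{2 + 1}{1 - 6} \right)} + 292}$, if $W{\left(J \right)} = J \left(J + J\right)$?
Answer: $\frac{\sqrt{7318}}{5} \approx 17.109$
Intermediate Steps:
$W{\left(J \right)} = 2 J^{2}$ ($W{\left(J \right)} = J 2 J = 2 J^{2}$)
$\sqrt{W{\left(\frac{2 + 1}{1 - 6} \right)} + 292} = \sqrt{2 \left(\frac{2 + 1}{1 - 6}\right)^{2} + 292} = \sqrt{2 \left(\frac{3}{-5}\right)^{2} + 292} = \sqrt{2 \left(3 \left(- \frac{1}{5}\right)\right)^{2} + 292} = \sqrt{2 \left(- \frac{3}{5}\right)^{2} + 292} = \sqrt{2 \cdot \frac{9}{25} + 292} = \sqrt{\frac{18}{25} + 292} = \sqrt{\frac{7318}{25}} = \frac{\sqrt{7318}}{5}$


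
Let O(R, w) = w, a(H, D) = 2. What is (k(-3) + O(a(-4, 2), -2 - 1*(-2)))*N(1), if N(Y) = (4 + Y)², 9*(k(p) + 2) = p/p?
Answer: -425/9 ≈ -47.222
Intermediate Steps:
k(p) = -17/9 (k(p) = -2 + (p/p)/9 = -2 + (⅑)*1 = -2 + ⅑ = -17/9)
(k(-3) + O(a(-4, 2), -2 - 1*(-2)))*N(1) = (-17/9 + (-2 - 1*(-2)))*(4 + 1)² = (-17/9 + (-2 + 2))*5² = (-17/9 + 0)*25 = -17/9*25 = -425/9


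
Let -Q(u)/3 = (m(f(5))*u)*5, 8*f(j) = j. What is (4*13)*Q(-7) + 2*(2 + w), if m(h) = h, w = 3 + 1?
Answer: 6849/2 ≈ 3424.5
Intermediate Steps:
f(j) = j/8
w = 4
Q(u) = -75*u/8 (Q(u) = -3*((1/8)*5)*u*5 = -3*5*u/8*5 = -75*u/8)
(4*13)*Q(-7) + 2*(2 + w) = (4*13)*(-75/8*(-7)) + 2*(2 + 4) = 52*(525/8) + 2*6 = 6825/2 + 12 = 6849/2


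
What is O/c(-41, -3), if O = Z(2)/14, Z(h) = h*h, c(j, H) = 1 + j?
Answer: -1/140 ≈ -0.0071429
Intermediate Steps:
Z(h) = h**2
O = 2/7 (O = 2**2/14 = 4*(1/14) = 2/7 ≈ 0.28571)
O/c(-41, -3) = (2/7)/(1 - 41) = (2/7)/(-40) = -1/40*2/7 = -1/140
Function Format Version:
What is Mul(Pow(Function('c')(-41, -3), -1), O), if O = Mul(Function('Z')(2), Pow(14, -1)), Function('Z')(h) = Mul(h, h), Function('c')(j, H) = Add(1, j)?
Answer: Rational(-1, 140) ≈ -0.0071429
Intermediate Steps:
Function('Z')(h) = Pow(h, 2)
O = Rational(2, 7) (O = Mul(Pow(2, 2), Pow(14, -1)) = Mul(4, Rational(1, 14)) = Rational(2, 7) ≈ 0.28571)
Mul(Pow(Function('c')(-41, -3), -1), O) = Mul(Pow(Add(1, -41), -1), Rational(2, 7)) = Mul(Pow(-40, -1), Rational(2, 7)) = Mul(Rational(-1, 40), Rational(2, 7)) = Rational(-1, 140)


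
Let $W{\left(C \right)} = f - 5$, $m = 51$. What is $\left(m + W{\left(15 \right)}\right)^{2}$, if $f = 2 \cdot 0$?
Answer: $2116$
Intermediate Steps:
$f = 0$
$W{\left(C \right)} = -5$ ($W{\left(C \right)} = 0 - 5 = -5$)
$\left(m + W{\left(15 \right)}\right)^{2} = \left(51 - 5\right)^{2} = 46^{2} = 2116$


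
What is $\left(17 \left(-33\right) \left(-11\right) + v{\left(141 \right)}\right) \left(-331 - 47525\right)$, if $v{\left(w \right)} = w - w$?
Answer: $-295319376$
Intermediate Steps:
$v{\left(w \right)} = 0$
$\left(17 \left(-33\right) \left(-11\right) + v{\left(141 \right)}\right) \left(-331 - 47525\right) = \left(17 \left(-33\right) \left(-11\right) + 0\right) \left(-331 - 47525\right) = \left(\left(-561\right) \left(-11\right) + 0\right) \left(-47856\right) = \left(6171 + 0\right) \left(-47856\right) = 6171 \left(-47856\right) = -295319376$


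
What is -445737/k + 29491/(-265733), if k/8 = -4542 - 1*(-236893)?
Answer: -173265136949/493946626264 ≈ -0.35078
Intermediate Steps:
k = 1858808 (k = 8*(-4542 - 1*(-236893)) = 8*(-4542 + 236893) = 8*232351 = 1858808)
-445737/k + 29491/(-265733) = -445737/1858808 + 29491/(-265733) = -445737*1/1858808 + 29491*(-1/265733) = -445737/1858808 - 29491/265733 = -173265136949/493946626264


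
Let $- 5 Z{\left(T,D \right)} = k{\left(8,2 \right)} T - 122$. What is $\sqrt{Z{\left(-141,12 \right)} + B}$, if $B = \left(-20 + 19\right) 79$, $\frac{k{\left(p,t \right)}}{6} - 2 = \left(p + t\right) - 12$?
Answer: $\frac{i \sqrt{1365}}{5} \approx 7.3892 i$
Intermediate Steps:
$k{\left(p,t \right)} = -60 + 6 p + 6 t$ ($k{\left(p,t \right)} = 12 + 6 \left(\left(p + t\right) - 12\right) = 12 + 6 \left(-12 + p + t\right) = 12 + \left(-72 + 6 p + 6 t\right) = -60 + 6 p + 6 t$)
$Z{\left(T,D \right)} = \frac{122}{5}$ ($Z{\left(T,D \right)} = - \frac{\left(-60 + 6 \cdot 8 + 6 \cdot 2\right) T - 122}{5} = - \frac{\left(-60 + 48 + 12\right) T - 122}{5} = - \frac{0 T - 122}{5} = - \frac{0 - 122}{5} = \left(- \frac{1}{5}\right) \left(-122\right) = \frac{122}{5}$)
$B = -79$ ($B = \left(-1\right) 79 = -79$)
$\sqrt{Z{\left(-141,12 \right)} + B} = \sqrt{\frac{122}{5} - 79} = \sqrt{- \frac{273}{5}} = \frac{i \sqrt{1365}}{5}$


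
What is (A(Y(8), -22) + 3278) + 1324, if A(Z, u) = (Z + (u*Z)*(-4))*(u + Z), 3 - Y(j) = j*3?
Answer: 84969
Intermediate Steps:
Y(j) = 3 - 3*j (Y(j) = 3 - j*3 = 3 - 3*j)
A(Z, u) = (Z + u)*(Z - 4*Z*u) (A(Z, u) = (Z + (Z*u)*(-4))*(Z + u) = (Z - 4*Z*u)*(Z + u) = (Z + u)*(Z - 4*Z*u))
(A(Y(8), -22) + 3278) + 1324 = ((3 - 3*8)*((3 - 3*8) - 22 - 4*(-22)² - 4*(3 - 3*8)*(-22)) + 3278) + 1324 = ((3 - 24)*((3 - 24) - 22 - 4*484 - 4*(3 - 24)*(-22)) + 3278) + 1324 = (-21*(-21 - 22 - 1936 - 4*(-21)*(-22)) + 3278) + 1324 = (-21*(-21 - 22 - 1936 - 1848) + 3278) + 1324 = (-21*(-3827) + 3278) + 1324 = (80367 + 3278) + 1324 = 83645 + 1324 = 84969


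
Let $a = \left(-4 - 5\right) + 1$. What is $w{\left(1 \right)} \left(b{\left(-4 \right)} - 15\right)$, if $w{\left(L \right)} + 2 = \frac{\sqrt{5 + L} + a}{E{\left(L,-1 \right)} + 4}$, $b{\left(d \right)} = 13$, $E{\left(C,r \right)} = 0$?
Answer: $8 - \frac{\sqrt{6}}{2} \approx 6.7753$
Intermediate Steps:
$a = -8$ ($a = -9 + 1 = -8$)
$w{\left(L \right)} = -4 + \frac{\sqrt{5 + L}}{4}$ ($w{\left(L \right)} = -2 + \frac{\sqrt{5 + L} - 8}{0 + 4} = -2 + \frac{-8 + \sqrt{5 + L}}{4} = -2 + \left(-8 + \sqrt{5 + L}\right) \frac{1}{4} = -2 + \left(-2 + \frac{\sqrt{5 + L}}{4}\right) = -4 + \frac{\sqrt{5 + L}}{4}$)
$w{\left(1 \right)} \left(b{\left(-4 \right)} - 15\right) = \left(-4 + \frac{\sqrt{5 + 1}}{4}\right) \left(13 - 15\right) = \left(-4 + \frac{\sqrt{6}}{4}\right) \left(-2\right) = 8 - \frac{\sqrt{6}}{2}$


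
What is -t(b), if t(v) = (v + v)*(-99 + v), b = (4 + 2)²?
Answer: 4536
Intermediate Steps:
b = 36 (b = 6² = 36)
t(v) = 2*v*(-99 + v) (t(v) = (2*v)*(-99 + v) = 2*v*(-99 + v))
-t(b) = -2*36*(-99 + 36) = -2*36*(-63) = -1*(-4536) = 4536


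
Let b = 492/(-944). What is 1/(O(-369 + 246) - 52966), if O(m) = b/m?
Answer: -236/12499975 ≈ -1.8880e-5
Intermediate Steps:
b = -123/236 (b = 492*(-1/944) = -123/236 ≈ -0.52119)
O(m) = -123/(236*m)
1/(O(-369 + 246) - 52966) = 1/(-123/(236*(-369 + 246)) - 52966) = 1/(-123/236/(-123) - 52966) = 1/(-123/236*(-1/123) - 52966) = 1/(1/236 - 52966) = 1/(-12499975/236) = -236/12499975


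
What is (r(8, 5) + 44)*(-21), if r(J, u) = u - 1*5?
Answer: -924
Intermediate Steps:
r(J, u) = -5 + u (r(J, u) = u - 5 = -5 + u)
(r(8, 5) + 44)*(-21) = ((-5 + 5) + 44)*(-21) = (0 + 44)*(-21) = 44*(-21) = -924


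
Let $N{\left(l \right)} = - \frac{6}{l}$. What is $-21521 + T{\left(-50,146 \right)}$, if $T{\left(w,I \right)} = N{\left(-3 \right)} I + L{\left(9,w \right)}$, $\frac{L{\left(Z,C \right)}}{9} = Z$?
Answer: $-21148$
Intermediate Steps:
$L{\left(Z,C \right)} = 9 Z$
$T{\left(w,I \right)} = 81 + 2 I$ ($T{\left(w,I \right)} = - \frac{6}{-3} I + 9 \cdot 9 = \left(-6\right) \left(- \frac{1}{3}\right) I + 81 = 2 I + 81 = 81 + 2 I$)
$-21521 + T{\left(-50,146 \right)} = -21521 + \left(81 + 2 \cdot 146\right) = -21521 + \left(81 + 292\right) = -21521 + 373 = -21148$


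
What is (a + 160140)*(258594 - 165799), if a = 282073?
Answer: 41035155335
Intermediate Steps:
(a + 160140)*(258594 - 165799) = (282073 + 160140)*(258594 - 165799) = 442213*92795 = 41035155335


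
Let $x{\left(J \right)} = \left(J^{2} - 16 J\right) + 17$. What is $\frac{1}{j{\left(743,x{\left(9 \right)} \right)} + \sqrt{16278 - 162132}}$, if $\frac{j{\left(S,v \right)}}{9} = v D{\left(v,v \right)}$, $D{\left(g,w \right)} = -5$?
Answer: $\frac{115}{246153} - \frac{i \sqrt{16206}}{1476918} \approx 0.00046719 - 8.6195 \cdot 10^{-5} i$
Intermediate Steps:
$x{\left(J \right)} = 17 + J^{2} - 16 J$
$j{\left(S,v \right)} = - 45 v$ ($j{\left(S,v \right)} = 9 v \left(-5\right) = 9 \left(- 5 v\right) = - 45 v$)
$\frac{1}{j{\left(743,x{\left(9 \right)} \right)} + \sqrt{16278 - 162132}} = \frac{1}{- 45 \left(17 + 9^{2} - 144\right) + \sqrt{16278 - 162132}} = \frac{1}{- 45 \left(17 + 81 - 144\right) + \sqrt{-145854}} = \frac{1}{\left(-45\right) \left(-46\right) + 3 i \sqrt{16206}} = \frac{1}{2070 + 3 i \sqrt{16206}}$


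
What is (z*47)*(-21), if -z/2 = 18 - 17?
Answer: 1974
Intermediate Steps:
z = -2 (z = -2*(18 - 17) = -2*1 = -2)
(z*47)*(-21) = -2*47*(-21) = -94*(-21) = 1974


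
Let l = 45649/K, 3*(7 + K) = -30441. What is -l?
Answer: 45649/10154 ≈ 4.4957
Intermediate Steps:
K = -10154 (K = -7 + (1/3)*(-30441) = -7 - 10147 = -10154)
l = -45649/10154 (l = 45649/(-10154) = 45649*(-1/10154) = -45649/10154 ≈ -4.4957)
-l = -1*(-45649/10154) = 45649/10154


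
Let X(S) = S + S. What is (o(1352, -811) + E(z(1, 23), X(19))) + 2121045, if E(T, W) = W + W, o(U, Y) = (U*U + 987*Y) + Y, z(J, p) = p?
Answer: 3147757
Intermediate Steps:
o(U, Y) = U² + 988*Y (o(U, Y) = (U² + 987*Y) + Y = U² + 988*Y)
X(S) = 2*S
E(T, W) = 2*W
(o(1352, -811) + E(z(1, 23), X(19))) + 2121045 = ((1352² + 988*(-811)) + 2*(2*19)) + 2121045 = ((1827904 - 801268) + 2*38) + 2121045 = (1026636 + 76) + 2121045 = 1026712 + 2121045 = 3147757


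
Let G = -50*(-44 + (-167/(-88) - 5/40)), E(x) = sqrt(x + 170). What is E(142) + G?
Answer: 23225/11 + 2*sqrt(78) ≈ 2129.0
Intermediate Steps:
E(x) = sqrt(170 + x)
G = 23225/11 (G = -50*(-44 + (-167*(-1/88) - 5*1/40)) = -50*(-44 + (167/88 - 1/8)) = -50*(-44 + 39/22) = -50*(-929/22) = 23225/11 ≈ 2111.4)
E(142) + G = sqrt(170 + 142) + 23225/11 = sqrt(312) + 23225/11 = 2*sqrt(78) + 23225/11 = 23225/11 + 2*sqrt(78)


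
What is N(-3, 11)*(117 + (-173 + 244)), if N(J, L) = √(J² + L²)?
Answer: 188*√130 ≈ 2143.5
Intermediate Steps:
N(-3, 11)*(117 + (-173 + 244)) = √((-3)² + 11²)*(117 + (-173 + 244)) = √(9 + 121)*(117 + 71) = √130*188 = 188*√130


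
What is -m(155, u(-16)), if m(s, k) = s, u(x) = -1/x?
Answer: -155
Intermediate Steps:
-m(155, u(-16)) = -1*155 = -155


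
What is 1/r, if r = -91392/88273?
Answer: -88273/91392 ≈ -0.96587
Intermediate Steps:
r = -91392/88273 (r = -91392*1/88273 = -91392/88273 ≈ -1.0353)
1/r = 1/(-91392/88273) = -88273/91392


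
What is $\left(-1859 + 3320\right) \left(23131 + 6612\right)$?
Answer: $43454523$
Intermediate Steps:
$\left(-1859 + 3320\right) \left(23131 + 6612\right) = 1461 \cdot 29743 = 43454523$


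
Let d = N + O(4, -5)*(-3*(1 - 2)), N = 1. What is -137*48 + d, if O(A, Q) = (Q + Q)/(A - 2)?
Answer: -6590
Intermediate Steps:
O(A, Q) = 2*Q/(-2 + A) (O(A, Q) = (2*Q)/(-2 + A) = 2*Q/(-2 + A))
d = -14 (d = 1 + (2*(-5)/(-2 + 4))*(-3*(1 - 2)) = 1 + (2*(-5)/2)*(-3*(-1)) = 1 + (2*(-5)*(½))*3 = 1 - 5*3 = 1 - 15 = -14)
-137*48 + d = -137*48 - 14 = -6576 - 14 = -6590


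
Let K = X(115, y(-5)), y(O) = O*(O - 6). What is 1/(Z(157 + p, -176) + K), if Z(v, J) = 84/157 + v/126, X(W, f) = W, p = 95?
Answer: 157/18453 ≈ 0.0085081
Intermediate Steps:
y(O) = O*(-6 + O)
Z(v, J) = 84/157 + v/126 (Z(v, J) = 84*(1/157) + v*(1/126) = 84/157 + v/126)
K = 115
1/(Z(157 + p, -176) + K) = 1/((84/157 + (157 + 95)/126) + 115) = 1/((84/157 + (1/126)*252) + 115) = 1/((84/157 + 2) + 115) = 1/(398/157 + 115) = 1/(18453/157) = 157/18453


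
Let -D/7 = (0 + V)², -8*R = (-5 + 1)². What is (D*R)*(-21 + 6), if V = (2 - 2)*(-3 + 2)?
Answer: 0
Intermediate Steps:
V = 0 (V = 0*(-1) = 0)
R = -2 (R = -(-5 + 1)²/8 = -⅛*(-4)² = -⅛*16 = -2)
D = 0 (D = -7*(0 + 0)² = -7*0² = -7*0 = 0)
(D*R)*(-21 + 6) = (0*(-2))*(-21 + 6) = 0*(-15) = 0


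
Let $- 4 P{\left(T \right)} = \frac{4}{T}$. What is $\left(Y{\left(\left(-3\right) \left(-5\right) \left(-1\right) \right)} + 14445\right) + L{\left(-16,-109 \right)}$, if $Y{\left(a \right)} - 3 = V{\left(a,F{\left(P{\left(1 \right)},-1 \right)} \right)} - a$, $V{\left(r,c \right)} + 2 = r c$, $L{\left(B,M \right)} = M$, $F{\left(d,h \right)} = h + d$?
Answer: $14382$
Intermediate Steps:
$P{\left(T \right)} = - \frac{1}{T}$ ($P{\left(T \right)} = - \frac{4 \frac{1}{T}}{4} = - \frac{1}{T}$)
$F{\left(d,h \right)} = d + h$
$V{\left(r,c \right)} = -2 + c r$ ($V{\left(r,c \right)} = -2 + r c = -2 + c r$)
$Y{\left(a \right)} = 1 - 3 a$ ($Y{\left(a \right)} = 3 - \left(2 + a - \left(- 1^{-1} - 1\right) a\right) = 3 - \left(2 + a - \left(\left(-1\right) 1 - 1\right) a\right) = 3 - \left(2 + a - \left(-1 - 1\right) a\right) = 3 - \left(2 + 3 a\right) = 1 - 3 a$)
$\left(Y{\left(\left(-3\right) \left(-5\right) \left(-1\right) \right)} + 14445\right) + L{\left(-16,-109 \right)} = \left(\left(1 - 3 \left(-3\right) \left(-5\right) \left(-1\right)\right) + 14445\right) - 109 = \left(\left(1 - 3 \cdot 15 \left(-1\right)\right) + 14445\right) - 109 = \left(\left(1 - -45\right) + 14445\right) - 109 = \left(\left(1 + 45\right) + 14445\right) - 109 = \left(46 + 14445\right) - 109 = 14491 - 109 = 14382$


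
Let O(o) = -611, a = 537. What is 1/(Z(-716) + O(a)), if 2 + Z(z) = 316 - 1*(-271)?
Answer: -1/26 ≈ -0.038462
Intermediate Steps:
Z(z) = 585 (Z(z) = -2 + (316 - 1*(-271)) = -2 + (316 + 271) = -2 + 587 = 585)
1/(Z(-716) + O(a)) = 1/(585 - 611) = 1/(-26) = -1/26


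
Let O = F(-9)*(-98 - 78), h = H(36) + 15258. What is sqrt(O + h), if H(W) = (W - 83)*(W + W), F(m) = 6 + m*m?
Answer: 3*I*sqrt(382) ≈ 58.634*I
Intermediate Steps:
F(m) = 6 + m**2
H(W) = 2*W*(-83 + W) (H(W) = (-83 + W)*(2*W) = 2*W*(-83 + W))
h = 11874 (h = 2*36*(-83 + 36) + 15258 = 2*36*(-47) + 15258 = -3384 + 15258 = 11874)
O = -15312 (O = (6 + (-9)**2)*(-98 - 78) = (6 + 81)*(-176) = 87*(-176) = -15312)
sqrt(O + h) = sqrt(-15312 + 11874) = sqrt(-3438) = 3*I*sqrt(382)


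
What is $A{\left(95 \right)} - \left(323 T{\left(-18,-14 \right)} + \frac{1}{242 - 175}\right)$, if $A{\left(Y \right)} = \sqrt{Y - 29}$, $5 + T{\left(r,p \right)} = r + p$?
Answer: $\frac{800716}{67} + \sqrt{66} \approx 11959.0$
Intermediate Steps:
$T{\left(r,p \right)} = -5 + p + r$ ($T{\left(r,p \right)} = -5 + \left(r + p\right) = -5 + \left(p + r\right) = -5 + p + r$)
$A{\left(Y \right)} = \sqrt{-29 + Y}$
$A{\left(95 \right)} - \left(323 T{\left(-18,-14 \right)} + \frac{1}{242 - 175}\right) = \sqrt{-29 + 95} - \left(323 \left(-5 - 14 - 18\right) + \frac{1}{242 - 175}\right) = \sqrt{66} - \left(323 \left(-37\right) + \frac{1}{67}\right) = \sqrt{66} - \left(-11951 + \frac{1}{67}\right) = \sqrt{66} - - \frac{800716}{67} = \sqrt{66} + \frac{800716}{67} = \frac{800716}{67} + \sqrt{66}$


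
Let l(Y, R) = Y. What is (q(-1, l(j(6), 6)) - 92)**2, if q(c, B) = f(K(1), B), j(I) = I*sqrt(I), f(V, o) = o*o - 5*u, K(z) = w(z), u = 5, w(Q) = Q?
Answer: 9801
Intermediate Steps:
K(z) = z
f(V, o) = -25 + o**2 (f(V, o) = o*o - 5*5 = o**2 - 25 = -25 + o**2)
j(I) = I**(3/2)
q(c, B) = -25 + B**2
(q(-1, l(j(6), 6)) - 92)**2 = ((-25 + (6**(3/2))**2) - 92)**2 = ((-25 + (6*sqrt(6))**2) - 92)**2 = ((-25 + 216) - 92)**2 = (191 - 92)**2 = 99**2 = 9801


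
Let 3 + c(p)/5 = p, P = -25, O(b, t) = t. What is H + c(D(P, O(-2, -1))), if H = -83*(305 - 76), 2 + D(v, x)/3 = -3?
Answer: -19097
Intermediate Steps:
D(v, x) = -15 (D(v, x) = -6 + 3*(-3) = -6 - 9 = -15)
c(p) = -15 + 5*p
H = -19007 (H = -83*229 = -19007)
H + c(D(P, O(-2, -1))) = -19007 + (-15 + 5*(-15)) = -19007 + (-15 - 75) = -19007 - 90 = -19097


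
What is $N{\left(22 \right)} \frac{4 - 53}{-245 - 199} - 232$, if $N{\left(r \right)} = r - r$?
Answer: $-232$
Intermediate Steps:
$N{\left(r \right)} = 0$
$N{\left(22 \right)} \frac{4 - 53}{-245 - 199} - 232 = 0 \frac{4 - 53}{-245 - 199} - 232 = 0 \left(- \frac{49}{-444}\right) - 232 = 0 \left(\left(-49\right) \left(- \frac{1}{444}\right)\right) - 232 = 0 \cdot \frac{49}{444} - 232 = 0 - 232 = -232$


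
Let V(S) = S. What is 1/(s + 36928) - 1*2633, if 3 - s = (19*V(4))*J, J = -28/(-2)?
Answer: -94437810/35867 ≈ -2633.0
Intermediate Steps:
J = 14 (J = -28*(-1/2) = 14)
s = -1061 (s = 3 - 19*4*14 = 3 - 76*14 = 3 - 1*1064 = 3 - 1064 = -1061)
1/(s + 36928) - 1*2633 = 1/(-1061 + 36928) - 1*2633 = 1/35867 - 2633 = -94437810/35867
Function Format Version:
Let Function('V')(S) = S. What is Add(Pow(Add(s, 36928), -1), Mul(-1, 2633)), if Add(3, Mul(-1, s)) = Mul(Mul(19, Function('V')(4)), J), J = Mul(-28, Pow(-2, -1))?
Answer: Rational(-94437810, 35867) ≈ -2633.0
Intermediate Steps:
J = 14 (J = Mul(-28, Rational(-1, 2)) = 14)
s = -1061 (s = Add(3, Mul(-1, Mul(Mul(19, 4), 14))) = Add(3, Mul(-1, Mul(76, 14))) = Add(3, Mul(-1, 1064)) = Add(3, -1064) = -1061)
Add(Pow(Add(s, 36928), -1), Mul(-1, 2633)) = Add(Pow(Add(-1061, 36928), -1), Mul(-1, 2633)) = Add(Pow(35867, -1), -2633) = Add(Rational(1, 35867), -2633) = Rational(-94437810, 35867)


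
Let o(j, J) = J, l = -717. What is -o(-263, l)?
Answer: 717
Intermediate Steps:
-o(-263, l) = -1*(-717) = 717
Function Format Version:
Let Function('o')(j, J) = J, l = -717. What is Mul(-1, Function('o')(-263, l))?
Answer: 717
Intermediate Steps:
Mul(-1, Function('o')(-263, l)) = Mul(-1, -717) = 717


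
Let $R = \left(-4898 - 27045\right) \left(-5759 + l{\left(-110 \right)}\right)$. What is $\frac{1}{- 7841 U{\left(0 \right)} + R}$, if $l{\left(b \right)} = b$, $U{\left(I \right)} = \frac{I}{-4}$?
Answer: $\frac{1}{187473467} \approx 5.3341 \cdot 10^{-9}$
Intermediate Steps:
$U{\left(I \right)} = - \frac{I}{4}$ ($U{\left(I \right)} = I \left(- \frac{1}{4}\right) = - \frac{I}{4}$)
$R = 187473467$ ($R = \left(-4898 - 27045\right) \left(-5759 - 110\right) = \left(-31943\right) \left(-5869\right) = 187473467$)
$\frac{1}{- 7841 U{\left(0 \right)} + R} = \frac{1}{- 7841 \left(\left(- \frac{1}{4}\right) 0\right) + 187473467} = \frac{1}{\left(-7841\right) 0 + 187473467} = \frac{1}{0 + 187473467} = \frac{1}{187473467}$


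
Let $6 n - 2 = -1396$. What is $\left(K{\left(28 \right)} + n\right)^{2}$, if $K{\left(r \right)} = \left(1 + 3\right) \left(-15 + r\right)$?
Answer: $\frac{292681}{9} \approx 32520.0$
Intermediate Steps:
$n = - \frac{697}{3}$ ($n = \frac{1}{3} + \frac{1}{6} \left(-1396\right) = \frac{1}{3} - \frac{698}{3} = - \frac{697}{3} \approx -232.33$)
$K{\left(r \right)} = -60 + 4 r$ ($K{\left(r \right)} = 4 \left(-15 + r\right) = -60 + 4 r$)
$\left(K{\left(28 \right)} + n\right)^{2} = \left(\left(-60 + 4 \cdot 28\right) - \frac{697}{3}\right)^{2} = \left(\left(-60 + 112\right) - \frac{697}{3}\right)^{2} = \left(52 - \frac{697}{3}\right)^{2} = \left(- \frac{541}{3}\right)^{2} = \frac{292681}{9}$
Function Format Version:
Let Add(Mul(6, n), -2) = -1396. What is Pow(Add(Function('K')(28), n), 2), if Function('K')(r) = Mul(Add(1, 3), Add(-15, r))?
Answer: Rational(292681, 9) ≈ 32520.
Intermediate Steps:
n = Rational(-697, 3) (n = Add(Rational(1, 3), Mul(Rational(1, 6), -1396)) = Add(Rational(1, 3), Rational(-698, 3)) = Rational(-697, 3) ≈ -232.33)
Function('K')(r) = Add(-60, Mul(4, r)) (Function('K')(r) = Mul(4, Add(-15, r)) = Add(-60, Mul(4, r)))
Pow(Add(Function('K')(28), n), 2) = Pow(Add(Add(-60, Mul(4, 28)), Rational(-697, 3)), 2) = Pow(Add(Add(-60, 112), Rational(-697, 3)), 2) = Pow(Add(52, Rational(-697, 3)), 2) = Pow(Rational(-541, 3), 2) = Rational(292681, 9)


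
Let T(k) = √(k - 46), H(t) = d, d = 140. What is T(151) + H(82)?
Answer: 140 + √105 ≈ 150.25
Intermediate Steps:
H(t) = 140
T(k) = √(-46 + k)
T(151) + H(82) = √(-46 + 151) + 140 = √105 + 140 = 140 + √105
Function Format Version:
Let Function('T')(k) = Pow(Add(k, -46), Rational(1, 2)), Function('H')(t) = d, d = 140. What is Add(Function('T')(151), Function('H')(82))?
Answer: Add(140, Pow(105, Rational(1, 2))) ≈ 150.25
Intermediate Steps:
Function('H')(t) = 140
Function('T')(k) = Pow(Add(-46, k), Rational(1, 2))
Add(Function('T')(151), Function('H')(82)) = Add(Pow(Add(-46, 151), Rational(1, 2)), 140) = Add(Pow(105, Rational(1, 2)), 140) = Add(140, Pow(105, Rational(1, 2)))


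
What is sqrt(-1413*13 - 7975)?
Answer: 2*I*sqrt(6586) ≈ 162.31*I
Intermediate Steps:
sqrt(-1413*13 - 7975) = sqrt(-18369 - 7975) = sqrt(-26344) = 2*I*sqrt(6586)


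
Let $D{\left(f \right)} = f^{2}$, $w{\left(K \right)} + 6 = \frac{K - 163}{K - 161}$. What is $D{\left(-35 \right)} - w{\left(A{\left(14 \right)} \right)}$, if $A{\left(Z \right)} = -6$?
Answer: $\frac{205408}{167} \approx 1230.0$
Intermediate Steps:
$w{\left(K \right)} = -6 + \frac{-163 + K}{-161 + K}$ ($w{\left(K \right)} = -6 + \frac{K - 163}{K - 161} = -6 + \frac{-163 + K}{-161 + K}$)
$D{\left(-35 \right)} - w{\left(A{\left(14 \right)} \right)} = \left(-35\right)^{2} - \frac{803 - -30}{-161 - 6} = 1225 - \frac{803 + 30}{-167} = 1225 - \left(- \frac{1}{167}\right) 833 = 1225 - - \frac{833}{167} = 1225 + \frac{833}{167} = \frac{205408}{167}$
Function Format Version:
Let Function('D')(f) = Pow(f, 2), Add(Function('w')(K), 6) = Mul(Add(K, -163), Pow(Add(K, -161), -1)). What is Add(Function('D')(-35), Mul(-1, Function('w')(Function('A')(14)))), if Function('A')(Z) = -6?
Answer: Rational(205408, 167) ≈ 1230.0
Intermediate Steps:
Function('w')(K) = Add(-6, Mul(Pow(Add(-161, K), -1), Add(-163, K))) (Function('w')(K) = Add(-6, Mul(Add(K, -163), Pow(Add(K, -161), -1))) = Add(-6, Mul(Add(-163, K), Pow(Add(-161, K), -1))) = Add(-6, Mul(Pow(Add(-161, K), -1), Add(-163, K))))
Add(Function('D')(-35), Mul(-1, Function('w')(Function('A')(14)))) = Add(Pow(-35, 2), Mul(-1, Mul(Pow(Add(-161, -6), -1), Add(803, Mul(-5, -6))))) = Add(1225, Mul(-1, Mul(Pow(-167, -1), Add(803, 30)))) = Add(1225, Mul(-1, Mul(Rational(-1, 167), 833))) = Add(1225, Mul(-1, Rational(-833, 167))) = Add(1225, Rational(833, 167)) = Rational(205408, 167)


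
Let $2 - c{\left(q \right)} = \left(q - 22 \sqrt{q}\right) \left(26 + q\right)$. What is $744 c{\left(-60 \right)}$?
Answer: $-1516272 - 1113024 i \sqrt{15} \approx -1.5163 \cdot 10^{6} - 4.3107 \cdot 10^{6} i$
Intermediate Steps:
$c{\left(q \right)} = 2 - \left(26 + q\right) \left(q - 22 \sqrt{q}\right)$ ($c{\left(q \right)} = 2 - \left(q - 22 \sqrt{q}\right) \left(26 + q\right) = 2 - \left(26 + q\right) \left(q - 22 \sqrt{q}\right)$)
$744 c{\left(-60 \right)} = 744 \left(2 - \left(-60\right)^{2} - -1560 + 22 \left(-60\right)^{\frac{3}{2}} + 572 \sqrt{-60}\right) = 744 \left(2 - 3600 + 1560 + 22 \left(- 120 i \sqrt{15}\right) + 572 \cdot 2 i \sqrt{15}\right) = 744 \left(2 - 3600 + 1560 - 2640 i \sqrt{15} + 1144 i \sqrt{15}\right) = 744 \left(-2038 - 1496 i \sqrt{15}\right) = -1516272 - 1113024 i \sqrt{15}$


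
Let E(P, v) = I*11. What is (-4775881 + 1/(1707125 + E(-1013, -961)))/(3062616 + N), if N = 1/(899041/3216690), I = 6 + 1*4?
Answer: -1221729470588454399/783455993886214885 ≈ -1.5594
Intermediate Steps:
I = 10 (I = 6 + 4 = 10)
E(P, v) = 110 (E(P, v) = 10*11 = 110)
N = 3216690/899041 (N = 1/(899041*(1/3216690)) = 1/(899041/3216690) = 3216690/899041 ≈ 3.5779)
(-4775881 + 1/(1707125 + E(-1013, -961)))/(3062616 + N) = (-4775881 + 1/(1707125 + 110))/(3062616 + 3216690/899041) = (-4775881 + 1/1707235)/(2753420567946/899041) = (-4775881 + 1/1707235)*(899041/2753420567946) = -8153551199034/1707235*899041/2753420567946 = -1221729470588454399/783455993886214885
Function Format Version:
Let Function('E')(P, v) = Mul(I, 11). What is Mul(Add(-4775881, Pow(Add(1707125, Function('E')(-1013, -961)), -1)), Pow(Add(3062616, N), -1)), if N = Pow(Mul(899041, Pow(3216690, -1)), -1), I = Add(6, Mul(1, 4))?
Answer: Rational(-1221729470588454399, 783455993886214885) ≈ -1.5594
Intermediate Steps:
I = 10 (I = Add(6, 4) = 10)
Function('E')(P, v) = 110 (Function('E')(P, v) = Mul(10, 11) = 110)
N = Rational(3216690, 899041) (N = Pow(Mul(899041, Rational(1, 3216690)), -1) = Pow(Rational(899041, 3216690), -1) = Rational(3216690, 899041) ≈ 3.5779)
Mul(Add(-4775881, Pow(Add(1707125, Function('E')(-1013, -961)), -1)), Pow(Add(3062616, N), -1)) = Mul(Add(-4775881, Pow(Add(1707125, 110), -1)), Pow(Add(3062616, Rational(3216690, 899041)), -1)) = Mul(Add(-4775881, Pow(1707235, -1)), Pow(Rational(2753420567946, 899041), -1)) = Mul(Add(-4775881, Rational(1, 1707235)), Rational(899041, 2753420567946)) = Mul(Rational(-8153551199034, 1707235), Rational(899041, 2753420567946)) = Rational(-1221729470588454399, 783455993886214885)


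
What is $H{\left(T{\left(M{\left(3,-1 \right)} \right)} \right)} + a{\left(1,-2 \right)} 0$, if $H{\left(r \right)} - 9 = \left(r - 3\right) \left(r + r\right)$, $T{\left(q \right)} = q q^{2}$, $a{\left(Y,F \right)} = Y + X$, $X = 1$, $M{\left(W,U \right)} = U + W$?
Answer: $89$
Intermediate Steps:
$a{\left(Y,F \right)} = 1 + Y$ ($a{\left(Y,F \right)} = Y + 1 = 1 + Y$)
$T{\left(q \right)} = q^{3}$
$H{\left(r \right)} = 9 + 2 r \left(-3 + r\right)$ ($H{\left(r \right)} = 9 + \left(r - 3\right) \left(r + r\right) = 9 + \left(-3 + r\right) 2 r = 9 + 2 r \left(-3 + r\right)$)
$H{\left(T{\left(M{\left(3,-1 \right)} \right)} \right)} + a{\left(1,-2 \right)} 0 = \left(9 - 6 \left(-1 + 3\right)^{3} + 2 \left(\left(-1 + 3\right)^{3}\right)^{2}\right) + \left(1 + 1\right) 0 = \left(9 - 6 \cdot 2^{3} + 2 \left(2^{3}\right)^{2}\right) + 2 \cdot 0 = \left(9 - 48 + 2 \cdot 8^{2}\right) + 0 = \left(9 - 48 + 2 \cdot 64\right) + 0 = \left(9 - 48 + 128\right) + 0 = 89 + 0 = 89$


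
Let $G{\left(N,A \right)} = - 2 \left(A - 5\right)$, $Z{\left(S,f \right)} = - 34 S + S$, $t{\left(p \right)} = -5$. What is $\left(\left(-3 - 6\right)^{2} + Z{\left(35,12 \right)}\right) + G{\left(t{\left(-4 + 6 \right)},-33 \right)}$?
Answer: $-998$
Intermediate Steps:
$Z{\left(S,f \right)} = - 33 S$
$G{\left(N,A \right)} = 10 - 2 A$ ($G{\left(N,A \right)} = - 2 \left(-5 + A\right) = 10 - 2 A$)
$\left(\left(-3 - 6\right)^{2} + Z{\left(35,12 \right)}\right) + G{\left(t{\left(-4 + 6 \right)},-33 \right)} = \left(\left(-3 - 6\right)^{2} - 1155\right) + \left(10 - -66\right) = \left(\left(-9\right)^{2} - 1155\right) + \left(10 + 66\right) = \left(81 - 1155\right) + 76 = -1074 + 76 = -998$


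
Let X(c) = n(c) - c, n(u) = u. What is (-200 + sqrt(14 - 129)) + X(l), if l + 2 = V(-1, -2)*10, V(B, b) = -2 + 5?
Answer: -200 + I*sqrt(115) ≈ -200.0 + 10.724*I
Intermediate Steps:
V(B, b) = 3
l = 28 (l = -2 + 3*10 = -2 + 30 = 28)
X(c) = 0 (X(c) = c - c = 0)
(-200 + sqrt(14 - 129)) + X(l) = (-200 + sqrt(14 - 129)) + 0 = (-200 + sqrt(-115)) + 0 = (-200 + I*sqrt(115)) + 0 = -200 + I*sqrt(115)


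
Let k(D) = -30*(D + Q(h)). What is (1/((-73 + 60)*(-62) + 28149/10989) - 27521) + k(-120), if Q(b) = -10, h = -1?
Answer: -6359977538/269251 ≈ -23621.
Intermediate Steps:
k(D) = 300 - 30*D (k(D) = -30*(D - 10) = -30*(-10 + D) = 300 - 30*D)
(1/((-73 + 60)*(-62) + 28149/10989) - 27521) + k(-120) = (1/((-73 + 60)*(-62) + 28149/10989) - 27521) + (300 - 30*(-120)) = (1/(-13*(-62) + 28149*(1/10989)) - 27521) + (300 + 3600) = (1/(806 + 853/333) - 27521) + 3900 = (1/(269251/333) - 27521) + 3900 = (333/269251 - 27521) + 3900 = -7410056438/269251 + 3900 = -6359977538/269251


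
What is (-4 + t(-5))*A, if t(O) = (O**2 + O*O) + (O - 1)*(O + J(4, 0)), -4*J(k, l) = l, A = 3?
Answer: 228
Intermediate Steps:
J(k, l) = -l/4
t(O) = 2*O**2 + O*(-1 + O) (t(O) = (O**2 + O*O) + (O - 1)*(O - 1/4*0) = (O**2 + O**2) + (-1 + O)*(O + 0) = 2*O**2 + (-1 + O)*O = 2*O**2 + O*(-1 + O))
(-4 + t(-5))*A = (-4 - 5*(-1 + 3*(-5)))*3 = (-4 - 5*(-1 - 15))*3 = (-4 - 5*(-16))*3 = (-4 + 80)*3 = 76*3 = 228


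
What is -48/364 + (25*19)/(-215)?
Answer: -9161/3913 ≈ -2.3412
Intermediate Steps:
-48/364 + (25*19)/(-215) = -48*1/364 + 475*(-1/215) = -12/91 - 95/43 = -9161/3913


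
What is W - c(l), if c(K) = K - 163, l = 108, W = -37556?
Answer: -37501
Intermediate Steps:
c(K) = -163 + K
W - c(l) = -37556 - (-163 + 108) = -37556 - 1*(-55) = -37556 + 55 = -37501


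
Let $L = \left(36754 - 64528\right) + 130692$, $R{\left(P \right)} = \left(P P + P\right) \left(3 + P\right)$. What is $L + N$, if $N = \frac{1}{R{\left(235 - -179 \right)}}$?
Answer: $\frac{7373536438861}{71644770} \approx 1.0292 \cdot 10^{5}$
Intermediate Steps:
$R{\left(P \right)} = \left(3 + P\right) \left(P + P^{2}\right)$ ($R{\left(P \right)} = \left(P^{2} + P\right) \left(3 + P\right) = \left(P + P^{2}\right) \left(3 + P\right) = \left(3 + P\right) \left(P + P^{2}\right)$)
$L = 102918$ ($L = -27774 + 130692 = 102918$)
$N = \frac{1}{71644770}$ ($N = \frac{1}{\left(235 - -179\right) \left(3 + \left(235 - -179\right)^{2} + 4 \left(235 - -179\right)\right)} = \frac{1}{\left(235 + 179\right) \left(3 + \left(235 + 179\right)^{2} + 4 \left(235 + 179\right)\right)} = \frac{1}{414 \left(3 + 414^{2} + 4 \cdot 414\right)} = \frac{1}{414 \left(3 + 171396 + 1656\right)} = \frac{1}{414 \cdot 173055} = \frac{1}{71644770} \approx 1.3958 \cdot 10^{-8}$)
$L + N = 102918 + \frac{1}{71644770} = \frac{7373536438861}{71644770}$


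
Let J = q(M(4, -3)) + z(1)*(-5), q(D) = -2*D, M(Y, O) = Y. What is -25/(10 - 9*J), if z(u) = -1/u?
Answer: -25/37 ≈ -0.67568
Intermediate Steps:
J = -3 (J = -2*4 - 1/1*(-5) = -8 - 1*1*(-5) = -8 - 1*(-5) = -8 + 5 = -3)
-25/(10 - 9*J) = -25/(10 - 9*(-3)) = -25/(10 + 27) = -25/37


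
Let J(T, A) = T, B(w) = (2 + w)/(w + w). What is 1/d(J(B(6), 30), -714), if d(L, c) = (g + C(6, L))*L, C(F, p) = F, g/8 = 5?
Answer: 3/92 ≈ 0.032609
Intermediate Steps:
g = 40 (g = 8*5 = 40)
B(w) = (2 + w)/(2*w) (B(w) = (2 + w)/((2*w)) = (2 + w)*(1/(2*w)) = (2 + w)/(2*w))
d(L, c) = 46*L (d(L, c) = (40 + 6)*L = 46*L)
1/d(J(B(6), 30), -714) = 1/(46*((½)*(2 + 6)/6)) = 1/(46*((½)*(⅙)*8)) = 1/(46*(⅔)) = 1/(92/3) = 3/92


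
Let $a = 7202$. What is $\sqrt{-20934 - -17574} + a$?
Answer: $7202 + 4 i \sqrt{210} \approx 7202.0 + 57.966 i$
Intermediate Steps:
$\sqrt{-20934 - -17574} + a = \sqrt{-20934 - -17574} + 7202 = \sqrt{-20934 + 17574} + 7202 = \sqrt{-3360} + 7202 = 4 i \sqrt{210} + 7202 = 7202 + 4 i \sqrt{210}$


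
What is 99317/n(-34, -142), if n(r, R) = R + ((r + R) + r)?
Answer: -99317/352 ≈ -282.15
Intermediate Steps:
n(r, R) = 2*R + 2*r (n(r, R) = R + ((R + r) + r) = R + (R + 2*r) = 2*R + 2*r)
99317/n(-34, -142) = 99317/(2*(-142) + 2*(-34)) = 99317/(-284 - 68) = 99317/(-352) = 99317*(-1/352) = -99317/352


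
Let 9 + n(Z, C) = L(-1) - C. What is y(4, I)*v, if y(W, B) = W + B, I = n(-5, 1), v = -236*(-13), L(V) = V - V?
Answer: -18408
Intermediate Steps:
L(V) = 0
n(Z, C) = -9 - C (n(Z, C) = -9 + (0 - C) = -9 - C)
v = 3068
I = -10 (I = -9 - 1*1 = -9 - 1 = -10)
y(W, B) = B + W
y(4, I)*v = (-10 + 4)*3068 = -6*3068 = -18408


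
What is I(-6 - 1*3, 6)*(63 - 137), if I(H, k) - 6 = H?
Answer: 222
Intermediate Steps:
I(H, k) = 6 + H
I(-6 - 1*3, 6)*(63 - 137) = (6 + (-6 - 1*3))*(63 - 137) = (6 + (-6 - 3))*(-74) = (6 - 9)*(-74) = -3*(-74) = 222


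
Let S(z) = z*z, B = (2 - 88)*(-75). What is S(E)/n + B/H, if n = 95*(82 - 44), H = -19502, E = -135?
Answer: 33213945/7040222 ≈ 4.7177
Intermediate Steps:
B = 6450 (B = -86*(-75) = 6450)
n = 3610 (n = 95*38 = 3610)
S(z) = z**2
S(E)/n + B/H = (-135)**2/3610 + 6450/(-19502) = 18225*(1/3610) + 6450*(-1/19502) = 3645/722 - 3225/9751 = 33213945/7040222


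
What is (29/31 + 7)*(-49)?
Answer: -12054/31 ≈ -388.84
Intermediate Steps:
(29/31 + 7)*(-49) = (246/31)*(-49) = -12054/31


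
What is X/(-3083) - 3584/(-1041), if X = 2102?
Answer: 8861290/3209403 ≈ 2.7610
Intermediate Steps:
X/(-3083) - 3584/(-1041) = 2102/(-3083) - 3584/(-1041) = 2102*(-1/3083) - 3584*(-1/1041) = -2102/3083 + 3584/1041 = 8861290/3209403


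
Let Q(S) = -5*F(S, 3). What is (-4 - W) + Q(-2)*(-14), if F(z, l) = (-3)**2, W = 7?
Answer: 619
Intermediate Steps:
F(z, l) = 9
Q(S) = -45 (Q(S) = -5*9 = -45)
(-4 - W) + Q(-2)*(-14) = (-4 - 1*7) - 45*(-14) = (-4 - 7) + 630 = -11 + 630 = 619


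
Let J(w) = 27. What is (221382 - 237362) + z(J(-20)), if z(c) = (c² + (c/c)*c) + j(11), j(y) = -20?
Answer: -15244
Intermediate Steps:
z(c) = -20 + c + c² (z(c) = (c² + (c/c)*c) - 20 = (c² + 1*c) - 20 = (c² + c) - 20 = (c + c²) - 20 = -20 + c + c²)
(221382 - 237362) + z(J(-20)) = (221382 - 237362) + (-20 + 27 + 27²) = -15980 + (-20 + 27 + 729) = -15980 + 736 = -15244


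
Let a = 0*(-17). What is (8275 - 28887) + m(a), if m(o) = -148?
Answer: -20760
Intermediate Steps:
a = 0
(8275 - 28887) + m(a) = (8275 - 28887) - 148 = -20612 - 148 = -20760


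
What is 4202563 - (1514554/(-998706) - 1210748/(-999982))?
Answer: 1049262410143885834/249672005823 ≈ 4.2026e+6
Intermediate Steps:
4202563 - (1514554/(-998706) - 1210748/(-999982)) = 4202563 - (1514554*(-1/998706) - 1210748*(-1/999982)) = 4202563 - (-757277/499353 + 605374/499991) = 4202563 - 1*(-76336361485/249672005823) = 4202563 + 76336361485/249672005823 = 1049262410143885834/249672005823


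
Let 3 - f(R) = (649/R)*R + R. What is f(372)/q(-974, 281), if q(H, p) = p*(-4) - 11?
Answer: 1018/1135 ≈ 0.89692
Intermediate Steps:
q(H, p) = -11 - 4*p (q(H, p) = -4*p - 11 = -11 - 4*p)
f(R) = -646 - R (f(R) = 3 - ((649/R)*R + R) = 3 - (649 + R) = 3 + (-649 - R) = -646 - R)
f(372)/q(-974, 281) = (-646 - 1*372)/(-11 - 4*281) = (-646 - 372)/(-11 - 1124) = -1018/(-1135) = -1018*(-1/1135) = 1018/1135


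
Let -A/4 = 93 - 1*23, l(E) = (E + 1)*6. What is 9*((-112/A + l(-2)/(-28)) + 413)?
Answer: 260577/70 ≈ 3722.5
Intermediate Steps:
l(E) = 6 + 6*E (l(E) = (1 + E)*6 = 6 + 6*E)
A = -280 (A = -4*(93 - 1*23) = -4*(93 - 23) = -4*70 = -280)
9*((-112/A + l(-2)/(-28)) + 413) = 9*((-112/(-280) + (6 + 6*(-2))/(-28)) + 413) = 9*((-112*(-1/280) + (6 - 12)*(-1/28)) + 413) = 9*((⅖ - 6*(-1/28)) + 413) = 9*((⅖ + 3/14) + 413) = 9*(43/70 + 413) = 9*(28953/70) = 260577/70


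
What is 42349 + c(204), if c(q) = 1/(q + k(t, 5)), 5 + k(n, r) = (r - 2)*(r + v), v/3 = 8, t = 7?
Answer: 12111815/286 ≈ 42349.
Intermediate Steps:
v = 24 (v = 3*8 = 24)
k(n, r) = -5 + (-2 + r)*(24 + r) (k(n, r) = -5 + (r - 2)*(r + 24) = -5 + (-2 + r)*(24 + r))
c(q) = 1/(82 + q) (c(q) = 1/(q + (-53 + 5² + 22*5)) = 1/(q + (-53 + 25 + 110)) = 1/(q + 82) = 1/(82 + q))
42349 + c(204) = 42349 + 1/(82 + 204) = 42349 + 1/286 = 12111815/286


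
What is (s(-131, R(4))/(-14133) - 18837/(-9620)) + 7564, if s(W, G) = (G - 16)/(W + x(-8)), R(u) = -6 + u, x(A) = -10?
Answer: 1239671490873/163848580 ≈ 7566.0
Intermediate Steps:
s(W, G) = (-16 + G)/(-10 + W) (s(W, G) = (G - 16)/(W - 10) = (-16 + G)/(-10 + W))
(s(-131, R(4))/(-14133) - 18837/(-9620)) + 7564 = (((-16 + (-6 + 4))/(-10 - 131))/(-14133) - 18837/(-9620)) + 7564 = (((-16 - 2)/(-141))*(-1/14133) - 18837*(-1/9620)) + 7564 = (-1/141*(-18)*(-1/14133) + 1449/740) + 7564 = ((6/47)*(-1/14133) + 1449/740) + 7564 = (-2/221417 + 1449/740) + 7564 = 320831753/163848580 + 7564 = 1239671490873/163848580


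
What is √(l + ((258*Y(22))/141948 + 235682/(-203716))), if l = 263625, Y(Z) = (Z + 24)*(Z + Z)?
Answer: √382716423709561403010498/1204878282 ≈ 513.45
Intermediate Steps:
Y(Z) = 2*Z*(24 + Z) (Y(Z) = (24 + Z)*(2*Z) = 2*Z*(24 + Z))
√(l + ((258*Y(22))/141948 + 235682/(-203716))) = √(263625 + ((258*(2*22*(24 + 22)))/141948 + 235682/(-203716))) = √(263625 + ((258*(2*22*46))*(1/141948) + 235682*(-1/203716))) = √(263625 + ((258*2024)*(1/141948) - 117841/101858)) = √(263625 + (522192*(1/141948) - 117841/101858)) = √(263625 + (43516/11829 - 117841/101858)) = √(263625 + 3038511539/1204878282) = √(317639075603789/1204878282) = √382716423709561403010498/1204878282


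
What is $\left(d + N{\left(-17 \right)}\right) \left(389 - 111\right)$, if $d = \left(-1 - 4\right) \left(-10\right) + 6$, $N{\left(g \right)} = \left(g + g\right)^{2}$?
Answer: $336936$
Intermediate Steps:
$N{\left(g \right)} = 4 g^{2}$ ($N{\left(g \right)} = \left(2 g\right)^{2} = 4 g^{2}$)
$d = 56$ ($d = \left(-1 - 4\right) \left(-10\right) + 6 = \left(-5\right) \left(-10\right) + 6 = 50 + 6 = 56$)
$\left(d + N{\left(-17 \right)}\right) \left(389 - 111\right) = \left(56 + 4 \left(-17\right)^{2}\right) \left(389 - 111\right) = \left(56 + 4 \cdot 289\right) 278 = \left(56 + 1156\right) 278 = 1212 \cdot 278 = 336936$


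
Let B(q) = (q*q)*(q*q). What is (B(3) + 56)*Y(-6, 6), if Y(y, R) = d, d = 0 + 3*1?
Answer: 411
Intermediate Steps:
d = 3 (d = 0 + 3 = 3)
Y(y, R) = 3
B(q) = q**4 (B(q) = q**2*q**2 = q**4)
(B(3) + 56)*Y(-6, 6) = (3**4 + 56)*3 = (81 + 56)*3 = 137*3 = 411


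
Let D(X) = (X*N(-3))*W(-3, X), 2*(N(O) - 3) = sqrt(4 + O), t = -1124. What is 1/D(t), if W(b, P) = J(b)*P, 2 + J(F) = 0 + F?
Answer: -1/22109080 ≈ -4.5230e-8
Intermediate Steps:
J(F) = -2 + F (J(F) = -2 + (0 + F) = -2 + F)
W(b, P) = P*(-2 + b) (W(b, P) = (-2 + b)*P = P*(-2 + b))
N(O) = 3 + sqrt(4 + O)/2
D(X) = -35*X**2/2 (D(X) = (X*(3 + sqrt(4 - 3)/2))*(X*(-2 - 3)) = (X*(3 + sqrt(1)/2))*(X*(-5)) = (X*(3 + (1/2)*1))*(-5*X) = (X*(3 + 1/2))*(-5*X) = (X*(7/2))*(-5*X) = (7*X/2)*(-5*X) = -35*X**2/2)
1/D(t) = 1/(-35/2*(-1124)**2) = 1/(-35/2*1263376) = 1/(-22109080) = -1/22109080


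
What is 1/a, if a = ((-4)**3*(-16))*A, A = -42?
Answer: -1/43008 ≈ -2.3251e-5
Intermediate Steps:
a = -43008 (a = ((-4)**3*(-16))*(-42) = -64*(-16)*(-42) = 1024*(-42) = -43008)
1/a = 1/(-43008) = -1/43008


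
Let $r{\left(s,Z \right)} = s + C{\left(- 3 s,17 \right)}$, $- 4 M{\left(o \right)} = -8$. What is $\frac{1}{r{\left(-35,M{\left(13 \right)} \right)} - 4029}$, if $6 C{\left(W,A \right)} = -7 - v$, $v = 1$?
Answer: $- \frac{3}{12196} \approx -0.00024598$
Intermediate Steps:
$M{\left(o \right)} = 2$ ($M{\left(o \right)} = \left(- \frac{1}{4}\right) \left(-8\right) = 2$)
$C{\left(W,A \right)} = - \frac{4}{3}$ ($C{\left(W,A \right)} = \frac{-7 - 1}{6} = \frac{1}{6} \left(-8\right) = - \frac{4}{3}$)
$r{\left(s,Z \right)} = - \frac{4}{3} + s$ ($r{\left(s,Z \right)} = s - \frac{4}{3} = - \frac{4}{3} + s$)
$\frac{1}{r{\left(-35,M{\left(13 \right)} \right)} - 4029} = \frac{1}{\left(- \frac{4}{3} - 35\right) - 4029} = \frac{1}{- \frac{109}{3} - 4029} = \frac{1}{- \frac{12196}{3}} = - \frac{3}{12196}$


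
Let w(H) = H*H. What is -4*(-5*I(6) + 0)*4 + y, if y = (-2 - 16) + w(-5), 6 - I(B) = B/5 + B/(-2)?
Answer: 631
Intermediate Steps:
w(H) = H²
I(B) = 6 + 3*B/10 (I(B) = 6 - (B/5 + B/(-2)) = 6 - (B*(⅕) + B*(-½)) = 6 - (B/5 - B/2) = 6 - (-3)*B/10 = 6 + 3*B/10)
y = 7 (y = (-2 - 16) + (-5)² = -18 + 25 = 7)
-4*(-5*I(6) + 0)*4 + y = -4*(-5*(6 + (3/10)*6) + 0)*4 + 7 = -4*(-5*(6 + 9/5) + 0)*4 + 7 = -4*(-5*39/5 + 0)*4 + 7 = -4*(-39 + 0)*4 + 7 = -(-156)*4 + 7 = -4*(-156) + 7 = 624 + 7 = 631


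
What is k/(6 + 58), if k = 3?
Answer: 3/64 ≈ 0.046875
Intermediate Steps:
k/(6 + 58) = 3/(6 + 58) = 3/64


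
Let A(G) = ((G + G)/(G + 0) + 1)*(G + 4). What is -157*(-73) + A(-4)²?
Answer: 11461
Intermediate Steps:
A(G) = 12 + 3*G (A(G) = ((2*G)/G + 1)*(4 + G) = (2 + 1)*(4 + G) = 3*(4 + G) = 12 + 3*G)
-157*(-73) + A(-4)² = -157*(-73) + (12 + 3*(-4))² = 11461 + (12 - 12)² = 11461 + 0² = 11461 + 0 = 11461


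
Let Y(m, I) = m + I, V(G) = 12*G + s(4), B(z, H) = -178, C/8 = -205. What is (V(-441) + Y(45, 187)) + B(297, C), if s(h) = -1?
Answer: -5239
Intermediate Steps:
C = -1640 (C = 8*(-205) = -1640)
V(G) = -1 + 12*G (V(G) = 12*G - 1 = -1 + 12*G)
Y(m, I) = I + m
(V(-441) + Y(45, 187)) + B(297, C) = ((-1 + 12*(-441)) + (187 + 45)) - 178 = ((-1 - 5292) + 232) - 178 = (-5293 + 232) - 178 = -5061 - 178 = -5239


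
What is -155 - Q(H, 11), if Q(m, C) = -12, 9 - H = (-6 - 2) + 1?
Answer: -143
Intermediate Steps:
H = 16 (H = 9 - ((-6 - 2) + 1) = 9 - (-8 + 1) = 9 - 1*(-7) = 9 + 7 = 16)
-155 - Q(H, 11) = -155 - 1*(-12) = -155 + 12 = -143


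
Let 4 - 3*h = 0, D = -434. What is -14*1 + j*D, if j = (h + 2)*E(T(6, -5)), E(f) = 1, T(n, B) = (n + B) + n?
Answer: -4382/3 ≈ -1460.7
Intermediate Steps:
T(n, B) = B + 2*n (T(n, B) = (B + n) + n = B + 2*n)
h = 4/3 (h = 4/3 - 1/3*0 = 4/3 + 0 = 4/3 ≈ 1.3333)
j = 10/3 (j = (4/3 + 2)*1 = (10/3)*1 = 10/3 ≈ 3.3333)
-14*1 + j*D = -14*1 + (10/3)*(-434) = -14 - 4340/3 = -4382/3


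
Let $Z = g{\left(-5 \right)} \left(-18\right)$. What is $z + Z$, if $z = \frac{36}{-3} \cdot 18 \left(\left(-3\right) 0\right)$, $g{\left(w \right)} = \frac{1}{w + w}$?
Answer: $\frac{9}{5} \approx 1.8$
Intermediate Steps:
$g{\left(w \right)} = \frac{1}{2 w}$
$z = 0$ ($z = 36 \left(- \frac{1}{3}\right) 18 \cdot 0 = \left(-12\right) 18 \cdot 0 = \left(-216\right) 0 = 0$)
$Z = \frac{9}{5}$ ($Z = \frac{1}{2 \left(-5\right)} \left(-18\right) = \frac{1}{2} \left(- \frac{1}{5}\right) \left(-18\right) = \left(- \frac{1}{10}\right) \left(-18\right) = \frac{9}{5} \approx 1.8$)
$z + Z = 0 + \frac{9}{5} = \frac{9}{5}$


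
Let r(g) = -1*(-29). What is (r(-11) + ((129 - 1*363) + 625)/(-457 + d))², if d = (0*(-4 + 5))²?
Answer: 165431044/208849 ≈ 792.11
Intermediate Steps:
d = 0 (d = (0*1)² = 0² = 0)
r(g) = 29
(r(-11) + ((129 - 1*363) + 625)/(-457 + d))² = (29 + ((129 - 1*363) + 625)/(-457 + 0))² = (29 + ((129 - 363) + 625)/(-457))² = (29 + (-234 + 625)*(-1/457))² = (29 + 391*(-1/457))² = (29 - 391/457)² = (12862/457)² = 165431044/208849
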